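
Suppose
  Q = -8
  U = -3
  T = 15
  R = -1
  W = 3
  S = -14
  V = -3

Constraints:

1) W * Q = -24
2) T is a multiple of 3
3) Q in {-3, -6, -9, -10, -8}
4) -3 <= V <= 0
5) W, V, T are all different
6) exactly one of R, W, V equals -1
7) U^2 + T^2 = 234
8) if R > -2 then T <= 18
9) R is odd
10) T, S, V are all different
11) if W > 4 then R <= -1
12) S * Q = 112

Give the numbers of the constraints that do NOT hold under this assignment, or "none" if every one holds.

The assignment satisfies every constraint.

1) W * Q = 3 * (-8) = -24  true
2) 15 / 3 = 5, so 3 divides 15  true
3) Q = -8 is in {-3, -6, -9, -10, -8}  true
4) V = -3 lies in [-3, 0]  true
5) values 3, -3, 15 are pairwise distinct  true
6) R=-1, W=3, V=-3; 1 of them equals -1  true
7) U^2 + T^2 = (-3)^2 + 15^2 = 9 + 225 = 234  true
8) R = -1 > -2, so we need T ≤ 18; T = 15 ≤ 18  true
9) R = -1 is odd  true
10) values 15, -14, -3 are pairwise distinct  true
11) W = 3, not > 4; antecedent false, conditional vacuously true  true
12) S * Q = -14 * (-8) = 112  true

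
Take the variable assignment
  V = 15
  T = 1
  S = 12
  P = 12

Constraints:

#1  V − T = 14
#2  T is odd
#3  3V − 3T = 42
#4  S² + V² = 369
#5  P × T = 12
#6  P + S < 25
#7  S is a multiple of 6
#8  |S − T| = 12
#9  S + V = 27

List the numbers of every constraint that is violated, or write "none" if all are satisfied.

#1 V − T = 15 − 1 = 14  ✓
#2 T = 1 is odd  ✓
#3 3V − 3T = 3(15) − 3(1) = 42  ✓
#4 S² + V² = 12² + 15² = 144 + 225 = 369  ✓
#5 P × T = 12 × 1 = 12  ✓
#6 P + S = 12 + 12 = 24; 24 < 25  ✓
#7 12 / 6 = 2, so 6 divides 12  ✓
#8 |12 − 1| = 11, not 12  ✗
#9 S + V = 12 + 15 = 27  ✓

Constraint 8 is violated.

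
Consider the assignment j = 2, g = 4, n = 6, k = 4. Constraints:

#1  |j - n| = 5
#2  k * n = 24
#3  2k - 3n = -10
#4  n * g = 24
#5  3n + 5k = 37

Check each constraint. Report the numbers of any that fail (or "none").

#1 |2 - 6| = 4, not 5  fails
#2 k * n = 4 * 6 = 24  holds
#3 2k - 3n = 2(4) - 3(6) = -10  holds
#4 n * g = 6 * 4 = 24  holds
#5 3n + 5k = 3(6) + 5(4) = 38, not 37  fails

The assignment fails constraints 1 and 5.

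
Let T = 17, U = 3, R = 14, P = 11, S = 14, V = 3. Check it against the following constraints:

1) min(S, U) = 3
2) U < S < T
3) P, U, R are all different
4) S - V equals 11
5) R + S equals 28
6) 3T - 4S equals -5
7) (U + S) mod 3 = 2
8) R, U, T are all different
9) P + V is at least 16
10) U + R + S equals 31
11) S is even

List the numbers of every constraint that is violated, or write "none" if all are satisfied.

1) min(14, 3) = 3 — holds.
2) values 3 < 14 < 17 — holds.
3) values 11, 3, 14 are pairwise distinct — holds.
4) S - V = 14 - 3 = 11 — holds.
5) R + S = 14 + 14 = 28 — holds.
6) 3T - 4S = 3(17) - 4(14) = -5 — holds.
7) U + S = 17; 17 mod 3 = 2 — holds.
8) values 14, 3, 17 are pairwise distinct — holds.
9) P + V = 11 + 3 = 14; 14 < 16, bound 16 not met — fails.
10) U + R + S = 3 + 14 + 14 = 31 — holds.
11) S = 14 is even — holds.

No — constraint 9 is not satisfied.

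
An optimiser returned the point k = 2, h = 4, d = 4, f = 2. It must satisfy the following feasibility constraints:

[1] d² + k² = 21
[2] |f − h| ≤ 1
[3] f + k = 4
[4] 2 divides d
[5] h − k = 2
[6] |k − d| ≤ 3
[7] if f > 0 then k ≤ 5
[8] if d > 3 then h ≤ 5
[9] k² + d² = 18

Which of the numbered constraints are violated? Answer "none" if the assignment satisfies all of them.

[1] d² + k² = 4² + 2² = 16 + 4 = 20, not 21  ✘
[2] |2 − 4| = 2; 2 > 1, exceeds bound 1  ✘
[3] f + k = 2 + 2 = 4  ✔
[4] 4 / 2 = 2, so 2 divides 4  ✔
[5] h − k = 4 − 2 = 2  ✔
[6] |2 − 4| = 2; 2 ≤ 3  ✔
[7] f = 2 > 0, so we need k ≤ 5; k = 2 ≤ 5  ✔
[8] d = 4 > 3, so we need h ≤ 5; h = 4 ≤ 5  ✔
[9] k² + d² = 2² + 4² = 4 + 16 = 20, not 18  ✘

Constraints 1, 2, and 9 are violated.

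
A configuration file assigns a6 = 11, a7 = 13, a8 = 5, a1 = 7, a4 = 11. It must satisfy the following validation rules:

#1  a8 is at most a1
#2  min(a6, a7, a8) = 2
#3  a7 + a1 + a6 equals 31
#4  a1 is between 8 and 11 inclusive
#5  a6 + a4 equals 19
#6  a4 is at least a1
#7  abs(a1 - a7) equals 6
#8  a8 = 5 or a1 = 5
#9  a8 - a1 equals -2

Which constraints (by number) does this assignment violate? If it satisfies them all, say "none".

#1 a8 = 5, a1 = 7; 5 ≤ 7 — OK.
#2 min(11, 13, 5) = 5, not 2 — violated.
#3 a7 + a1 + a6 = 13 + 7 + 11 = 31 — OK.
#4 a1 = 7 is outside [8, 11] — violated.
#5 a6 + a4 = 11 + 11 = 22, not 19 — violated.
#6 a4 = 11, a1 = 7; 11 ≥ 7 — OK.
#7 abs(7 - 13) = 6 — OK.
#8 a8 = 5 = 5 (first disjunct) — OK.
#9 a8 - a1 = 5 - 7 = -2 — OK.

The assignment fails constraints 2, 4, and 5.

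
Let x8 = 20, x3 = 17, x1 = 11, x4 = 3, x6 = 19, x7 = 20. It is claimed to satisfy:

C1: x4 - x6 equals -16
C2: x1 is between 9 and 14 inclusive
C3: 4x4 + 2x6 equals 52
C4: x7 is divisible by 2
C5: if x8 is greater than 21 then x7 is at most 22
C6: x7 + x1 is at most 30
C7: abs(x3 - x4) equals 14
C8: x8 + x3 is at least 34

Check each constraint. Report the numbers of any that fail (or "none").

C1: x4 - x6 = 3 - 19 = -16  yes
C2: x1 = 11 lies in [9, 14]  yes
C3: 4x4 + 2x6 = 4(3) + 2(19) = 50, not 52  no
C4: 20 / 2 = 10, so 2 divides 20  yes
C5: x8 = 20, not > 21; antecedent false, conditional vacuously true  yes
C6: x7 + x1 = 20 + 11 = 31; 31 > 30, bound 30 not met  no
C7: abs(17 - 3) = 14  yes
C8: x8 + x3 = 20 + 17 = 37; 37 ≥ 34  yes

Violated: 3 and 6.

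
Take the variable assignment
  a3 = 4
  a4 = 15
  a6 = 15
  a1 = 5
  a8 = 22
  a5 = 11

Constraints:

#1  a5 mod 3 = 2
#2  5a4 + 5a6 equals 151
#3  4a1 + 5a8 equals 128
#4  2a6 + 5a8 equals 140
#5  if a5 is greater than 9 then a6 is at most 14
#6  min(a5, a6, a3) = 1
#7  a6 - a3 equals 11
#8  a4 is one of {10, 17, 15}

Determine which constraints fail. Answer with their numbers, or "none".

Constraints 2, 3, 5, 6 do not hold.

#1 11 mod 3 = 2 — holds.
#2 5a4 + 5a6 = 5(15) + 5(15) = 150, not 151 — fails.
#3 4a1 + 5a8 = 4(5) + 5(22) = 130, not 128 — fails.
#4 2a6 + 5a8 = 2(15) + 5(22) = 140 — holds.
#5 a5 = 11 > 9, so we need a6 ≤ 14; but a6 = 15 > 14 — fails.
#6 min(11, 15, 4) = 4, not 1 — fails.
#7 a6 - a3 = 15 - 4 = 11 — holds.
#8 a4 = 15 is in {10, 17, 15} — holds.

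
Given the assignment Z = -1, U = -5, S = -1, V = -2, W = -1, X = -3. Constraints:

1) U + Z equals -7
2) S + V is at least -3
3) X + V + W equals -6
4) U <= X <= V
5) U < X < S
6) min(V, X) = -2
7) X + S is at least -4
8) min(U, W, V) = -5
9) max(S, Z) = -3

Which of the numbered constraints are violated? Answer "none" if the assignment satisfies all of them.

Constraints 1, 6, and 9 do not hold.

1) U + Z = -5 + (-1) = -6, not -7  no
2) S + V = -1 + (-2) = -3; -3 ≥ -3  yes
3) X + V + W = -3 + (-2) + (-1) = -6  yes
4) values -5 <= -3 <= -2  yes
5) values -5 < -3 < -1  yes
6) min(-2, -3) = -3, not -2  no
7) X + S = -3 + (-1) = -4; -4 ≥ -4  yes
8) min(-5, -1, -2) = -5  yes
9) max(-1, -1) = -1, not -3  no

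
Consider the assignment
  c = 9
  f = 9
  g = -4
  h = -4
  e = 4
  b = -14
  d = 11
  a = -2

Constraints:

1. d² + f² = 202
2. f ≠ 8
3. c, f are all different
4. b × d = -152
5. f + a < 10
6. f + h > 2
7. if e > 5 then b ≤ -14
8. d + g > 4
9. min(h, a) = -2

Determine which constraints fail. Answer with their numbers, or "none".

1. d² + f² = 11² + 9² = 121 + 81 = 202  OK
2. f = 9, and 9 ≠ 8  OK
3. c = f = 9, not all different  FAIL
4. b × d = -14 × 11 = -154, not -152  FAIL
5. f + a = 9 + (-2) = 7; 7 < 10  OK
6. f + h = 9 + (-4) = 5; 5 > 2  OK
7. e = 4, not > 5; antecedent false, conditional vacuously true  OK
8. d + g = 11 + (-4) = 7; 7 > 4  OK
9. min(-4, -2) = -4, not -2  FAIL

No — constraints 3, 4, and 9 are not satisfied.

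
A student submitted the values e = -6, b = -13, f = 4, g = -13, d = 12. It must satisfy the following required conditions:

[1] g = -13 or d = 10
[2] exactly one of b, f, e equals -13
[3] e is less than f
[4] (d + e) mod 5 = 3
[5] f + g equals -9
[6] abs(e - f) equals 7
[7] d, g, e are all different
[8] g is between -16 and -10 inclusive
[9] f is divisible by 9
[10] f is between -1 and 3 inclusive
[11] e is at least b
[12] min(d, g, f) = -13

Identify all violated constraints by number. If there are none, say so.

[1] g = -13 = -13 (first disjunct) — OK.
[2] b=-13, f=4, e=-6; 1 of them equals -13 — OK.
[3] e = -6, f = 4; -6 < 4 — OK.
[4] d + e = 6; 6 mod 5 = 1, not 3 — violated.
[5] f + g = 4 + (-13) = -9 — OK.
[6] abs(-6 - 4) = 10, not 7 — violated.
[7] values 12, -13, -6 are pairwise distinct — OK.
[8] g = -13 lies in [-16, -10] — OK.
[9] 4 = 9*0 + 4, so 9 does not divide 4 — violated.
[10] f = 4 is outside [-1, 3] — violated.
[11] e = -6, b = -13; -6 ≥ -13 — OK.
[12] min(12, -13, 4) = -13 — OK.

Violated: 4, 6, 9, 10.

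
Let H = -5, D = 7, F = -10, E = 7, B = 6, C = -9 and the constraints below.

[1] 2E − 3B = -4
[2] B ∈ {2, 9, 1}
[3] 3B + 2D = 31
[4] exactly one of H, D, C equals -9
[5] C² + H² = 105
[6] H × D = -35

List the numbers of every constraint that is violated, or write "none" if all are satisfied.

Constraints 2, 3, and 5 are violated.

[1] 2E − 3B = 2(7) − 3(6) = -4 — holds.
[2] B = 6 is not in {2, 9, 1} — does not hold.
[3] 3B + 2D = 3(6) + 2(7) = 32, not 31 — does not hold.
[4] H=-5, D=7, C=-9; 1 of them equals -9 — holds.
[5] C² + H² = (-9)² + (-5)² = 81 + 25 = 106, not 105 — does not hold.
[6] H × D = -5 × 7 = -35 — holds.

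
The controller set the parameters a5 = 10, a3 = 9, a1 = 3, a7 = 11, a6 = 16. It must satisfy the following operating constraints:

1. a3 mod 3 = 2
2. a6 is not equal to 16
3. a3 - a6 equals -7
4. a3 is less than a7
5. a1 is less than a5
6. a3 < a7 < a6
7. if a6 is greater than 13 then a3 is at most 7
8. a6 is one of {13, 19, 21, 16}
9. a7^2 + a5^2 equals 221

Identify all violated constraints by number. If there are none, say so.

No — constraints 1, 2, and 7 are not satisfied.

1. 9 mod 3 = 0, not 2  ✘
2. a6 = 16, but 16 is required to differ  ✘
3. a3 - a6 = 9 - 16 = -7  ✔
4. a3 = 9, a7 = 11; 9 < 11  ✔
5. a1 = 3, a5 = 10; 3 < 10  ✔
6. values 9 < 11 < 16  ✔
7. a6 = 16 > 13, so we need a3 ≤ 7; but a3 = 9 > 7  ✘
8. a6 = 16 is in {13, 19, 21, 16}  ✔
9. a7^2 + a5^2 = 11^2 + 10^2 = 121 + 100 = 221  ✔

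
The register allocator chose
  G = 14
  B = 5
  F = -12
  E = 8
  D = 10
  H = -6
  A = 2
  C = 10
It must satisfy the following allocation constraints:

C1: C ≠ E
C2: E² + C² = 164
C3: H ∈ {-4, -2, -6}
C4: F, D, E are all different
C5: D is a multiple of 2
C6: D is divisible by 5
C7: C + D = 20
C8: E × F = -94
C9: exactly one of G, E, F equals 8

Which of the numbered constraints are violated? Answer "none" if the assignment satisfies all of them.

C1: C = 10, E = 8; distinct  holds
C2: E² + C² = 8² + 10² = 64 + 100 = 164  holds
C3: H = -6 is in {-4, -2, -6}  holds
C4: values -12, 10, 8 are pairwise distinct  holds
C5: 10 / 2 = 5, so 2 divides 10  holds
C6: 10 / 5 = 2, so 5 divides 10  holds
C7: C + D = 10 + 10 = 20  holds
C8: E × F = 8 × (-12) = -96, not -94  fails
C9: G=14, E=8, F=-12; 1 of them equals 8  holds

Constraint 8 does not hold.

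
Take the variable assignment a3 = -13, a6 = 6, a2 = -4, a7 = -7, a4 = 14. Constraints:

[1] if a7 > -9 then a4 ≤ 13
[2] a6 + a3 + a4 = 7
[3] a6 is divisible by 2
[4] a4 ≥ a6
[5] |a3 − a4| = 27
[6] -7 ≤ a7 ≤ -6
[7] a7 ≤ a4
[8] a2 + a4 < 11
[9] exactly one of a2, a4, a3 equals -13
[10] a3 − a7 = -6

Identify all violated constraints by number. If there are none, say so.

No — constraint 1 is not satisfied.

[1] a7 = -7 > -9, so we need a4 ≤ 13; but a4 = 14 > 13  false
[2] a6 + a3 + a4 = 6 + (-13) + 14 = 7  true
[3] 6 / 2 = 3, so 2 divides 6  true
[4] a4 = 14, a6 = 6; 14 ≥ 6  true
[5] |-13 − 14| = 27  true
[6] a7 = -7 lies in [-7, -6]  true
[7] a7 = -7, a4 = 14; -7 ≤ 14  true
[8] a2 + a4 = -4 + 14 = 10; 10 < 11  true
[9] a2=-4, a4=14, a3=-13; 1 of them equals -13  true
[10] a3 − a7 = -13 − (-7) = -6  true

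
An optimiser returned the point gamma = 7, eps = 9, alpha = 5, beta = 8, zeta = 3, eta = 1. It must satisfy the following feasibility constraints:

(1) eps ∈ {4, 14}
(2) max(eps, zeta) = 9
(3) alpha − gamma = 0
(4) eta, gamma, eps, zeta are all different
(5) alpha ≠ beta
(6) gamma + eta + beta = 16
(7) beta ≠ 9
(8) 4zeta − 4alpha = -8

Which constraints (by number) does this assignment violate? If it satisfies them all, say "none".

Constraints 1 and 3 are violated.

(1) eps = 9 is not in {4, 14} — violated.
(2) max(9, 3) = 9 — satisfied.
(3) alpha − gamma = 5 − 7 = -2, not 0 — violated.
(4) values 1, 7, 9, 3 are pairwise distinct — satisfied.
(5) alpha = 5, beta = 8; distinct — satisfied.
(6) gamma + eta + beta = 7 + 1 + 8 = 16 — satisfied.
(7) beta = 8, and 8 ≠ 9 — satisfied.
(8) 4zeta − 4alpha = 4(3) − 4(5) = -8 — satisfied.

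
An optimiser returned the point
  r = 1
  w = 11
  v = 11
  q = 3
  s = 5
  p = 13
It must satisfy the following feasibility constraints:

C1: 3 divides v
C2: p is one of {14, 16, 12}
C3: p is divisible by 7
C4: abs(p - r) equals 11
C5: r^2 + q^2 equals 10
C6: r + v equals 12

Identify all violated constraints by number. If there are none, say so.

C1: 11 = 3*3 + 2, so 3 does not divide 11 — violated.
C2: p = 13 is not in {14, 16, 12} — violated.
C3: 13 = 7*1 + 6, so 7 does not divide 13 — violated.
C4: abs(13 - 1) = 12, not 11 — violated.
C5: r^2 + q^2 = 1^2 + 3^2 = 1 + 9 = 10 — satisfied.
C6: r + v = 1 + 11 = 12 — satisfied.

The assignment fails constraints 1, 2, 3, 4.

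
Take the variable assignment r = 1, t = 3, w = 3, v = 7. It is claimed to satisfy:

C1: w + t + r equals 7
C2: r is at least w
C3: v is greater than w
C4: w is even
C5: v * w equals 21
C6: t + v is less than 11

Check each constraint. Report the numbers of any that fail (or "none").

C1: w + t + r = 3 + 3 + 1 = 7 — holds.
C2: r = 1, w = 3; 1 < 3 (want ≥) — fails.
C3: v = 7, w = 3; 7 > 3 — holds.
C4: w = 3 is odd — fails.
C5: v * w = 7 * 3 = 21 — holds.
C6: t + v = 3 + 7 = 10; 10 < 11 — holds.

Violated: 2 and 4.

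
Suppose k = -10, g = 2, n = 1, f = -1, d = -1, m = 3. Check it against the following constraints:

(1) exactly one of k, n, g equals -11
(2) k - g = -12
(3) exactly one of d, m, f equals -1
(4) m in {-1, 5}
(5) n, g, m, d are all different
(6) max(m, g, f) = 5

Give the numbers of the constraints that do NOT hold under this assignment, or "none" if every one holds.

(1) k=-10, n=1, g=2; 0 of them equal -11, not exactly one  false
(2) k - g = -10 - 2 = -12  true
(3) d=-1, m=3, f=-1; 2 of them equal -1, not exactly one  false
(4) m = 3 is not in {-1, 5}  false
(5) values 1, 2, 3, -1 are pairwise distinct  true
(6) max(3, 2, -1) = 3, not 5  false

No — constraints 1, 3, 4, 6 are not satisfied.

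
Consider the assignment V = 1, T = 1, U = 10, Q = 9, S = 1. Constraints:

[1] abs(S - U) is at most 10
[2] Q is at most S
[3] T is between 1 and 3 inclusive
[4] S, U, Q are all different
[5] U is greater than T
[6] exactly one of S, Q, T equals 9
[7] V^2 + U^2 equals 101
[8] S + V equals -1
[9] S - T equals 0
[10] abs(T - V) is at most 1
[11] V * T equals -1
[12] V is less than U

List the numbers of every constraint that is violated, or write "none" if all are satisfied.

No — constraints 2, 8, 11 are not satisfied.

[1] abs(1 - 10) = 9; 9 ≤ 10 — holds.
[2] Q = 9, S = 1; 9 > 1 (want ≤) — fails.
[3] T = 1 lies in [1, 3] — holds.
[4] values 1, 10, 9 are pairwise distinct — holds.
[5] U = 10, T = 1; 10 > 1 — holds.
[6] S=1, Q=9, T=1; 1 of them equals 9 — holds.
[7] V^2 + U^2 = 1^2 + 10^2 = 1 + 100 = 101 — holds.
[8] S + V = 1 + 1 = 2, not -1 — fails.
[9] S - T = 1 - 1 = 0 — holds.
[10] abs(1 - 1) = 0; 0 ≤ 1 — holds.
[11] V * T = 1 * 1 = 1, not -1 — fails.
[12] V = 1, U = 10; 1 < 10 — holds.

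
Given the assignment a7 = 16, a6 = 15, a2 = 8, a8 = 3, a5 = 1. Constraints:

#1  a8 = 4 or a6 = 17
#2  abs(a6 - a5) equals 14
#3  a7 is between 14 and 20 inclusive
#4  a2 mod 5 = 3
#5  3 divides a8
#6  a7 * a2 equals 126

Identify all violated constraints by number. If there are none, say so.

#1 a8 = 3 ≠ 4 and a6 = 15 ≠ 17; both disjuncts false  false
#2 abs(15 - 1) = 14  true
#3 a7 = 16 lies in [14, 20]  true
#4 8 mod 5 = 3  true
#5 3 / 3 = 1, so 3 divides 3  true
#6 a7 * a2 = 16 * 8 = 128, not 126  false

Violated: 1 and 6.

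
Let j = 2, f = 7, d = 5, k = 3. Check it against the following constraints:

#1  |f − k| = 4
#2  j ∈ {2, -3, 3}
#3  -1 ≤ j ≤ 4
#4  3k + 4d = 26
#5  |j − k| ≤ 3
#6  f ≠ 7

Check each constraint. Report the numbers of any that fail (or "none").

#1 |7 − 3| = 4 — satisfied.
#2 j = 2 is in {2, -3, 3} — satisfied.
#3 j = 2 lies in [-1, 4] — satisfied.
#4 3k + 4d = 3(3) + 4(5) = 29, not 26 — violated.
#5 |2 − 3| = 1; 1 ≤ 3 — satisfied.
#6 f = 7, but 7 is required to differ — violated.

The assignment fails constraints 4 and 6.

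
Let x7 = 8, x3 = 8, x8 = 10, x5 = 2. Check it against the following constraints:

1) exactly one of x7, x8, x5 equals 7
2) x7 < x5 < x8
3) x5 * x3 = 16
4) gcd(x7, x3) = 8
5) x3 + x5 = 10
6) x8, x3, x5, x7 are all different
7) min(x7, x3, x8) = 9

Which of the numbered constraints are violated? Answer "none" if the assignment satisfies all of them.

1) x7=8, x8=10, x5=2; 0 of them equal 7, not exactly one  FAIL
2) values 8, 2, 10; x7 = 8 is not < x5 = 2  FAIL
3) x5 * x3 = 2 * 8 = 16  OK
4) gcd(8, 8) = 8  OK
5) x3 + x5 = 8 + 2 = 10  OK
6) x3 = x7 = 8, not all different  FAIL
7) min(8, 8, 10) = 8, not 9  FAIL

The assignment fails constraints 1, 2, 6, 7.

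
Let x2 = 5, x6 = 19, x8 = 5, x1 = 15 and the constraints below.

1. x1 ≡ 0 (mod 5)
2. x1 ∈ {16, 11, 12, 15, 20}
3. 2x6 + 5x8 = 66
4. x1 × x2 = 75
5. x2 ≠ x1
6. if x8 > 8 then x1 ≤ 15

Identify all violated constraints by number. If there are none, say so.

Violated: 3.

1. 15 mod 5 = 0 — satisfied.
2. x1 = 15 is in {16, 11, 12, 15, 20} — satisfied.
3. 2x6 + 5x8 = 2(19) + 5(5) = 63, not 66 — violated.
4. x1 × x2 = 15 × 5 = 75 — satisfied.
5. x2 = 5, x1 = 15; distinct — satisfied.
6. x8 = 5, not > 8; antecedent false, conditional vacuously true — satisfied.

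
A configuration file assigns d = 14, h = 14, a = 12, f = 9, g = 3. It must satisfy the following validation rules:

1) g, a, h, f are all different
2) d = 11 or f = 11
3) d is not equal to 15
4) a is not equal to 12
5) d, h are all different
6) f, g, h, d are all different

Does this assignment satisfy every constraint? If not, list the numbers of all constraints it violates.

1) values 3, 12, 14, 9 are pairwise distinct  holds
2) d = 14 ≠ 11 and f = 9 ≠ 11; both disjuncts false  fails
3) d = 14, and 14 ≠ 15  holds
4) a = 12, but 12 is required to differ  fails
5) d = h = 14, not all different  fails
6) h = d = 14, not all different  fails

Violated: 2, 4, 5, 6.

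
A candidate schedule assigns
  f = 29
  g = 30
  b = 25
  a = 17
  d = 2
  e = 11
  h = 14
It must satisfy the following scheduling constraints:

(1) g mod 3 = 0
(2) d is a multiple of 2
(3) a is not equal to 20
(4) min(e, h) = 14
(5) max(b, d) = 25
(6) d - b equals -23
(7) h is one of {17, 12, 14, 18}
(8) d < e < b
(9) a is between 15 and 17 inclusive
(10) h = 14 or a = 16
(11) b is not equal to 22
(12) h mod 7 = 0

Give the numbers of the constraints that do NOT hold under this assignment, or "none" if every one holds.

The assignment fails constraint 4.

(1) 30 mod 3 = 0 — holds.
(2) 2 / 2 = 1, so 2 divides 2 — holds.
(3) a = 17, and 17 ≠ 20 — holds.
(4) min(11, 14) = 11, not 14 — does not hold.
(5) max(25, 2) = 25 — holds.
(6) d - b = 2 - 25 = -23 — holds.
(7) h = 14 is in {17, 12, 14, 18} — holds.
(8) values 2 < 11 < 25 — holds.
(9) a = 17 lies in [15, 17] — holds.
(10) h = 14 = 14 (first disjunct) — holds.
(11) b = 25, and 25 ≠ 22 — holds.
(12) 14 mod 7 = 0 — holds.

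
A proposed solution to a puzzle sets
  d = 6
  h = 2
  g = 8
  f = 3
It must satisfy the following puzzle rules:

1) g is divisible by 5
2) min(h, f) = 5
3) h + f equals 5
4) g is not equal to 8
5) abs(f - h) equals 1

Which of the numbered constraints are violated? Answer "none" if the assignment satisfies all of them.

1) 8 = 5*1 + 3, so 5 does not divide 8  ✘
2) min(2, 3) = 2, not 5  ✘
3) h + f = 2 + 3 = 5  ✔
4) g = 8, but 8 is required to differ  ✘
5) abs(3 - 2) = 1  ✔

No — constraints 1, 2, and 4 are not satisfied.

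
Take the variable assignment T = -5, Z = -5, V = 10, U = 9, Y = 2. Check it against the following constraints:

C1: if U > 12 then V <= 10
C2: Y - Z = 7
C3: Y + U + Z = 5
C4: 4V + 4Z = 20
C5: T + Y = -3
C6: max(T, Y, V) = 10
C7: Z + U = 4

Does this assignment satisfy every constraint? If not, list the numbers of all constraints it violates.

C1: U = 9, not > 12; antecedent false, conditional vacuously true — holds.
C2: Y - Z = 2 - (-5) = 7 — holds.
C3: Y + U + Z = 2 + 9 + (-5) = 6, not 5 — does not hold.
C4: 4V + 4Z = 4(10) + 4(-5) = 20 — holds.
C5: T + Y = -5 + 2 = -3 — holds.
C6: max(-5, 2, 10) = 10 — holds.
C7: Z + U = -5 + 9 = 4 — holds.

The assignment fails constraint 3.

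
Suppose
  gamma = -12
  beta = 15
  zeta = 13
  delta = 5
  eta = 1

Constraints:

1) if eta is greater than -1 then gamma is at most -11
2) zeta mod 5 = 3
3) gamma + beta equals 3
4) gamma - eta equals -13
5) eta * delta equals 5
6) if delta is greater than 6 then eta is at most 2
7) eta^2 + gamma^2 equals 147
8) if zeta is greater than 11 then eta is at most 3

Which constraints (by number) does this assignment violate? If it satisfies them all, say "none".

1) eta = 1 > -1, so we need gamma ≤ -11; gamma = -12 ≤ -11  holds
2) 13 mod 5 = 3  holds
3) gamma + beta = -12 + 15 = 3  holds
4) gamma - eta = -12 - 1 = -13  holds
5) eta * delta = 1 * 5 = 5  holds
6) delta = 5, not > 6; antecedent false, conditional vacuously true  holds
7) eta^2 + gamma^2 = 1^2 + (-12)^2 = 1 + 144 = 145, not 147  fails
8) zeta = 13 > 11, so we need eta ≤ 3; eta = 1 ≤ 3  holds

No — constraint 7 is not satisfied.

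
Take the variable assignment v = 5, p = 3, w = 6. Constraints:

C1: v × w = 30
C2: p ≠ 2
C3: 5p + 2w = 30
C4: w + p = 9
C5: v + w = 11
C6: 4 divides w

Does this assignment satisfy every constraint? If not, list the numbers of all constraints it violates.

C1: v × w = 5 × 6 = 30 — holds.
C2: p = 3, and 3 ≠ 2 — holds.
C3: 5p + 2w = 5(3) + 2(6) = 27, not 30 — does not hold.
C4: w + p = 6 + 3 = 9 — holds.
C5: v + w = 5 + 6 = 11 — holds.
C6: 6 = 4×1 + 2, so 4 does not divide 6 — does not hold.

The assignment fails constraints 3 and 6.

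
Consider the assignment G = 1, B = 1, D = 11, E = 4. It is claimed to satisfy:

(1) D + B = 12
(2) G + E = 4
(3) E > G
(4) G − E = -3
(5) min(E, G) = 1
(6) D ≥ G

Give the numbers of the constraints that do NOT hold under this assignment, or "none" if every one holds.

Constraint 2 does not hold.

(1) D + B = 11 + 1 = 12 — OK.
(2) G + E = 1 + 4 = 5, not 4 — violated.
(3) E = 4, G = 1; 4 > 1 — OK.
(4) G − E = 1 − 4 = -3 — OK.
(5) min(4, 1) = 1 — OK.
(6) D = 11, G = 1; 11 ≥ 1 — OK.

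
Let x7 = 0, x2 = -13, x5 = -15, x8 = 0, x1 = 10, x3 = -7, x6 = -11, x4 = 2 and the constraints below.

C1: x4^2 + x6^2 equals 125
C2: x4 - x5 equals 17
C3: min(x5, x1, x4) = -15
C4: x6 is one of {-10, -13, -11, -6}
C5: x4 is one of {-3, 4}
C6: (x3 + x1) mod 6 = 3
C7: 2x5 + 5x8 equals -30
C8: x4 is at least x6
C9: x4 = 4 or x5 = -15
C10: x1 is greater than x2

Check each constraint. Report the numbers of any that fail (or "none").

Constraint 5 is violated.

C1: x4^2 + x6^2 = 2^2 + (-11)^2 = 4 + 121 = 125  ✔
C2: x4 - x5 = 2 - (-15) = 17  ✔
C3: min(-15, 10, 2) = -15  ✔
C4: x6 = -11 is in {-10, -13, -11, -6}  ✔
C5: x4 = 2 is not in {-3, 4}  ✘
C6: x3 + x1 = 3; 3 mod 6 = 3  ✔
C7: 2x5 + 5x8 = 2(-15) + 5(0) = -30  ✔
C8: x4 = 2, x6 = -11; 2 ≥ -11  ✔
C9: x4 = 2 ≠ 4, but x5 = -15 = -15 (second disjunct)  ✔
C10: x1 = 10, x2 = -13; 10 > -13  ✔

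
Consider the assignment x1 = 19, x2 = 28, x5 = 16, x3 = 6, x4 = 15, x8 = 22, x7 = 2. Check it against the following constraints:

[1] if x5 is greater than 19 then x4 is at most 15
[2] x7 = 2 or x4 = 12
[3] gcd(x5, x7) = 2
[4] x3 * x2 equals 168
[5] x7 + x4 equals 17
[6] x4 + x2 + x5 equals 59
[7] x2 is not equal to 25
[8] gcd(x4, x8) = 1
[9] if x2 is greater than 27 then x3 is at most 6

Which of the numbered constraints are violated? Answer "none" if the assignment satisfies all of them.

All constraints are satisfied.

[1] x5 = 16, not > 19; antecedent false, conditional vacuously true  OK
[2] x7 = 2 = 2 (first disjunct)  OK
[3] gcd(16, 2) = 2  OK
[4] x3 * x2 = 6 * 28 = 168  OK
[5] x7 + x4 = 2 + 15 = 17  OK
[6] x4 + x2 + x5 = 15 + 28 + 16 = 59  OK
[7] x2 = 28, and 28 ≠ 25  OK
[8] gcd(15, 22) = 1  OK
[9] x2 = 28 > 27, so we need x3 ≤ 6; x3 = 6 ≤ 6  OK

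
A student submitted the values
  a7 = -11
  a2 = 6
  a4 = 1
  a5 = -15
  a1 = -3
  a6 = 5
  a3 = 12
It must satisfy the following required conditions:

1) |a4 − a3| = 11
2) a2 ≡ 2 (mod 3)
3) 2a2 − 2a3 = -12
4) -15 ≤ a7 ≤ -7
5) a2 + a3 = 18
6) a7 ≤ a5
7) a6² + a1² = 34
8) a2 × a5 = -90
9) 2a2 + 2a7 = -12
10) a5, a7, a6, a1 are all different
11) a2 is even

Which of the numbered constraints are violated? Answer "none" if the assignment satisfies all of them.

1) |1 − 12| = 11 — satisfied.
2) 6 mod 3 = 0, not 2 — violated.
3) 2a2 − 2a3 = 2(6) − 2(12) = -12 — satisfied.
4) a7 = -11 lies in [-15, -7] — satisfied.
5) a2 + a3 = 6 + 12 = 18 — satisfied.
6) a7 = -11, a5 = -15; -11 > -15 (want ≤) — violated.
7) a6² + a1² = 5² + (-3)² = 25 + 9 = 34 — satisfied.
8) a2 × a5 = 6 × (-15) = -90 — satisfied.
9) 2a2 + 2a7 = 2(6) + 2(-11) = -10, not -12 — violated.
10) values -15, -11, 5, -3 are pairwise distinct — satisfied.
11) a2 = 6 is even — satisfied.

Violated: 2, 6, and 9.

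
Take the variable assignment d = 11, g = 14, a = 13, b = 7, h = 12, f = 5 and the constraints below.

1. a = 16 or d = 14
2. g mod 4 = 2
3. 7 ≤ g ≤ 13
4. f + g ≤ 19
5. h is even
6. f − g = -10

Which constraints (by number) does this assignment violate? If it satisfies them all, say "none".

1. a = 13 ≠ 16 and d = 11 ≠ 14; both disjuncts false  FAIL
2. 14 mod 4 = 2  OK
3. g = 14 is outside [7, 13]  FAIL
4. f + g = 5 + 14 = 19; 19 ≤ 19  OK
5. h = 12 is even  OK
6. f − g = 5 − 14 = -9, not -10  FAIL

Violated: 1, 3, and 6.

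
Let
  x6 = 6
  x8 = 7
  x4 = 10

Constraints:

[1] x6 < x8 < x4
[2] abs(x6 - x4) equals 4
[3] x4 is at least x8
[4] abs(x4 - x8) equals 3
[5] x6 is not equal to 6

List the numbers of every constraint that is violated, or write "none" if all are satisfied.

[1] values 6 < 7 < 10 — satisfied.
[2] abs(6 - 10) = 4 — satisfied.
[3] x4 = 10, x8 = 7; 10 ≥ 7 — satisfied.
[4] abs(10 - 7) = 3 — satisfied.
[5] x6 = 6, but 6 is required to differ — violated.

Constraint 5 does not hold.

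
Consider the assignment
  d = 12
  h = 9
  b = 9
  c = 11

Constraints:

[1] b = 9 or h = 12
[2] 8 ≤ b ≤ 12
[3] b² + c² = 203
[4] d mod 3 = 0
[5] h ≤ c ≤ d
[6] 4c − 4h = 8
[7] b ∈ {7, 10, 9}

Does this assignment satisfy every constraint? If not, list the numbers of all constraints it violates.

[1] b = 9 = 9 (first disjunct)  ✔
[2] b = 9 lies in [8, 12]  ✔
[3] b² + c² = 9² + 11² = 81 + 121 = 202, not 203  ✘
[4] 12 mod 3 = 0  ✔
[5] values 9 ≤ 11 ≤ 12  ✔
[6] 4c − 4h = 4(11) − 4(9) = 8  ✔
[7] b = 9 is in {7, 10, 9}  ✔

Violated: 3.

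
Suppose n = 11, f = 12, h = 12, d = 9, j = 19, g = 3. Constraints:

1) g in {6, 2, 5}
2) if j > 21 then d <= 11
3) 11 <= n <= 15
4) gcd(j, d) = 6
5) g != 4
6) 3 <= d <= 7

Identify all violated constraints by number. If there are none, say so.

Constraints 1, 4, 6 are violated.

1) g = 3 is not in {6, 2, 5}  ✗
2) j = 19, not > 21; antecedent false, conditional vacuously true  ✓
3) n = 11 lies in [11, 15]  ✓
4) gcd(19, 9) = 1, not 6  ✗
5) g = 3, and 3 ≠ 4  ✓
6) d = 9 is outside [3, 7]  ✗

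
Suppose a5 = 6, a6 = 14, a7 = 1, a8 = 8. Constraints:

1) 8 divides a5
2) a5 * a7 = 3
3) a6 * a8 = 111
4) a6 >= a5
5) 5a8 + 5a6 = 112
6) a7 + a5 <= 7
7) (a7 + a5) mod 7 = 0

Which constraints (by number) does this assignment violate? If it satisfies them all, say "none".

Constraints 1, 2, 3, and 5 do not hold.

1) 6 = 8*0 + 6, so 8 does not divide 6  no
2) a5 * a7 = 6 * 1 = 6, not 3  no
3) a6 * a8 = 14 * 8 = 112, not 111  no
4) a6 = 14, a5 = 6; 14 ≥ 6  yes
5) 5a8 + 5a6 = 5(8) + 5(14) = 110, not 112  no
6) a7 + a5 = 1 + 6 = 7; 7 ≤ 7  yes
7) a7 + a5 = 7; 7 mod 7 = 0  yes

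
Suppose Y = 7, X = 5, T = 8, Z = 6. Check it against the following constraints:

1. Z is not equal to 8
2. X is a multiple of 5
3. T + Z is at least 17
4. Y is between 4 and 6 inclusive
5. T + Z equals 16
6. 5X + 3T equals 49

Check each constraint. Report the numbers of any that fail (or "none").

Constraints 3, 4, and 5 do not hold.

1. Z = 6, and 6 ≠ 8  yes
2. 5 / 5 = 1, so 5 divides 5  yes
3. T + Z = 8 + 6 = 14; 14 < 17, bound 17 not met  no
4. Y = 7 is outside [4, 6]  no
5. T + Z = 8 + 6 = 14, not 16  no
6. 5X + 3T = 5(5) + 3(8) = 49  yes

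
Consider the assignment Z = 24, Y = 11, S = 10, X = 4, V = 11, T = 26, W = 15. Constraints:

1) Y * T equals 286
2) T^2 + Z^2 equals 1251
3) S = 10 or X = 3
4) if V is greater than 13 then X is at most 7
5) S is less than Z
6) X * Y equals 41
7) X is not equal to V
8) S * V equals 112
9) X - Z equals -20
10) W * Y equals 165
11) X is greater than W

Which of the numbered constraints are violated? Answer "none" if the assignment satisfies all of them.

1) Y * T = 11 * 26 = 286  OK
2) T^2 + Z^2 = 26^2 + 24^2 = 676 + 576 = 1252, not 1251  FAIL
3) S = 10 = 10 (first disjunct)  OK
4) V = 11, not > 13; antecedent false, conditional vacuously true  OK
5) S = 10, Z = 24; 10 < 24  OK
6) X * Y = 4 * 11 = 44, not 41  FAIL
7) X = 4, V = 11; distinct  OK
8) S * V = 10 * 11 = 110, not 112  FAIL
9) X - Z = 4 - 24 = -20  OK
10) W * Y = 15 * 11 = 165  OK
11) X = 4, W = 15; 4 ≤ 15 (want >)  FAIL

Violated: 2, 6, 8, and 11.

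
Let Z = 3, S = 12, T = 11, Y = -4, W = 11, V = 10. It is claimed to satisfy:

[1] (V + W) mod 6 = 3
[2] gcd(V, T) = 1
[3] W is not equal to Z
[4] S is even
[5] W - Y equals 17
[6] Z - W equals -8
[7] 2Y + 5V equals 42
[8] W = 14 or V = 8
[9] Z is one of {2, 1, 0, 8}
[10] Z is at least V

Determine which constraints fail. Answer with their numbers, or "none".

[1] V + W = 21; 21 mod 6 = 3  yes
[2] gcd(10, 11) = 1  yes
[3] W = 11, Z = 3; distinct  yes
[4] S = 12 is even  yes
[5] W - Y = 11 - (-4) = 15, not 17  no
[6] Z - W = 3 - 11 = -8  yes
[7] 2Y + 5V = 2(-4) + 5(10) = 42  yes
[8] W = 11 ≠ 14 and V = 10 ≠ 8; both disjuncts false  no
[9] Z = 3 is not in {2, 1, 0, 8}  no
[10] Z = 3, V = 10; 3 < 10 (want ≥)  no

No — constraints 5, 8, 9, and 10 are not satisfied.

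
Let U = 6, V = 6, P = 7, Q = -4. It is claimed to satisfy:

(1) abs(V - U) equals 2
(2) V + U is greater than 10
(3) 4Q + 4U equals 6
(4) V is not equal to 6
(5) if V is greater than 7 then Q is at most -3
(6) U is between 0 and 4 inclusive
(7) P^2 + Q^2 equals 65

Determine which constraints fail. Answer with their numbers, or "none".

(1) abs(6 - 6) = 0, not 2  ✘
(2) V + U = 6 + 6 = 12; 12 > 10  ✔
(3) 4Q + 4U = 4(-4) + 4(6) = 8, not 6  ✘
(4) V = 6, but 6 is required to differ  ✘
(5) V = 6, not > 7; antecedent false, conditional vacuously true  ✔
(6) U = 6 is outside [0, 4]  ✘
(7) P^2 + Q^2 = 7^2 + (-4)^2 = 49 + 16 = 65  ✔

The assignment fails constraints 1, 3, 4, 6.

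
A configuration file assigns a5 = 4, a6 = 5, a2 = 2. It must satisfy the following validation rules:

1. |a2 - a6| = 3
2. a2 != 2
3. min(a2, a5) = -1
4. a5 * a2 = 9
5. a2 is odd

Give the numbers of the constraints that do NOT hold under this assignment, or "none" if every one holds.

1. |2 - 5| = 3 — holds.
2. a2 = 2, but 2 is required to differ — fails.
3. min(2, 4) = 2, not -1 — fails.
4. a5 * a2 = 4 * 2 = 8, not 9 — fails.
5. a2 = 2 is even — fails.

Constraints 2, 3, 4, and 5 are violated.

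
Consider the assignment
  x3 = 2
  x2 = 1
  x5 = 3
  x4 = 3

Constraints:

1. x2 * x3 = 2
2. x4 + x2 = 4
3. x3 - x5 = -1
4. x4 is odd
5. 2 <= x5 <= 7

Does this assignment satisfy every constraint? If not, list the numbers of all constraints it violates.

1. x2 * x3 = 1 * 2 = 2  yes
2. x4 + x2 = 3 + 1 = 4  yes
3. x3 - x5 = 2 - 3 = -1  yes
4. x4 = 3 is odd  yes
5. x5 = 3 lies in [2, 7]  yes

No violations.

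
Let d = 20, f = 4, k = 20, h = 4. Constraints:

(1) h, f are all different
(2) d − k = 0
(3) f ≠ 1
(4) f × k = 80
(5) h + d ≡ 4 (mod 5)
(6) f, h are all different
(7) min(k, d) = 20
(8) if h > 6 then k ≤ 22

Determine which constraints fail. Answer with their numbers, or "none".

(1) h = f = 4, not all different — does not hold.
(2) d − k = 20 − 20 = 0 — holds.
(3) f = 4, and 4 ≠ 1 — holds.
(4) f × k = 4 × 20 = 80 — holds.
(5) h + d = 24; 24 mod 5 = 4 — holds.
(6) f = h = 4, not all different — does not hold.
(7) min(20, 20) = 20 — holds.
(8) h = 4, not > 6; antecedent false, conditional vacuously true — holds.

Constraints 1, 6 do not hold.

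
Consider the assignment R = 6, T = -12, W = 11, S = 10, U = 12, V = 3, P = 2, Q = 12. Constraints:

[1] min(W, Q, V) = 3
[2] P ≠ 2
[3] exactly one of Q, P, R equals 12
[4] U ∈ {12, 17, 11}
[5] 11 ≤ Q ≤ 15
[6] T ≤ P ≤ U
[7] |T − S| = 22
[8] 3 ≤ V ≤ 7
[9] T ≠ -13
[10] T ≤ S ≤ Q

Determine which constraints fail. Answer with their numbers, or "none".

Constraint 2 is violated.

[1] min(11, 12, 3) = 3  ✔
[2] P = 2, but 2 is required to differ  ✘
[3] Q=12, P=2, R=6; 1 of them equals 12  ✔
[4] U = 12 is in {12, 17, 11}  ✔
[5] Q = 12 lies in [11, 15]  ✔
[6] values -12 ≤ 2 ≤ 12  ✔
[7] |-12 − 10| = 22  ✔
[8] V = 3 lies in [3, 7]  ✔
[9] T = -12, and -12 ≠ -13  ✔
[10] values -12 ≤ 10 ≤ 12  ✔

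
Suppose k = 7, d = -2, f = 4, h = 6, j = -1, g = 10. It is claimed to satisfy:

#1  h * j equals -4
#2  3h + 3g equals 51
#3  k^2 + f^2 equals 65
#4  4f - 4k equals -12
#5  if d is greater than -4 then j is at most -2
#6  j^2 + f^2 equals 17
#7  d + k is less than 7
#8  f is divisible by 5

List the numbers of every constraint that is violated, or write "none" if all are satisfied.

Violated: 1, 2, 5, 8.

#1 h * j = 6 * (-1) = -6, not -4  ✗
#2 3h + 3g = 3(6) + 3(10) = 48, not 51  ✗
#3 k^2 + f^2 = 7^2 + 4^2 = 49 + 16 = 65  ✓
#4 4f - 4k = 4(4) - 4(7) = -12  ✓
#5 d = -2 > -4, so we need j ≤ -2; but j = -1 > -2  ✗
#6 j^2 + f^2 = (-1)^2 + 4^2 = 1 + 16 = 17  ✓
#7 d + k = -2 + 7 = 5; 5 < 7  ✓
#8 4 = 5*0 + 4, so 5 does not divide 4  ✗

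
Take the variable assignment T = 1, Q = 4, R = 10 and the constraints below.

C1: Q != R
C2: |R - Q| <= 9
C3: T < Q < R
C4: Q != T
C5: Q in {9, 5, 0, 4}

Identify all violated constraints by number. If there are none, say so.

Yes — all constraints hold.

C1: Q = 4, R = 10; distinct — holds.
C2: |10 - 4| = 6; 6 ≤ 9 — holds.
C3: values 1 < 4 < 10 — holds.
C4: Q = 4, T = 1; distinct — holds.
C5: Q = 4 is in {9, 5, 0, 4} — holds.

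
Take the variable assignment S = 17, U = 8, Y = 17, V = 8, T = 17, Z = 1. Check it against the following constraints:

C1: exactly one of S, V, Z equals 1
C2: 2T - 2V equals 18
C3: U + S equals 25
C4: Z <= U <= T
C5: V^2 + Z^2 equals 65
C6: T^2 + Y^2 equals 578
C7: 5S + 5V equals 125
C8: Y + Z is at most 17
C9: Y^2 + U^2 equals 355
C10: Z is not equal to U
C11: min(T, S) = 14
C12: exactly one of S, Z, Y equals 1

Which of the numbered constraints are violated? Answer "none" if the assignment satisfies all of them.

Violated: 8, 9, and 11.

C1: S=17, V=8, Z=1; 1 of them equals 1 — holds.
C2: 2T - 2V = 2(17) - 2(8) = 18 — holds.
C3: U + S = 8 + 17 = 25 — holds.
C4: values 1 <= 8 <= 17 — holds.
C5: V^2 + Z^2 = 8^2 + 1^2 = 64 + 1 = 65 — holds.
C6: T^2 + Y^2 = 17^2 + 17^2 = 289 + 289 = 578 — holds.
C7: 5S + 5V = 5(17) + 5(8) = 125 — holds.
C8: Y + Z = 17 + 1 = 18; 18 > 17, bound 17 not met — does not hold.
C9: Y^2 + U^2 = 17^2 + 8^2 = 289 + 64 = 353, not 355 — does not hold.
C10: Z = 1, U = 8; distinct — holds.
C11: min(17, 17) = 17, not 14 — does not hold.
C12: S=17, Z=1, Y=17; 1 of them equals 1 — holds.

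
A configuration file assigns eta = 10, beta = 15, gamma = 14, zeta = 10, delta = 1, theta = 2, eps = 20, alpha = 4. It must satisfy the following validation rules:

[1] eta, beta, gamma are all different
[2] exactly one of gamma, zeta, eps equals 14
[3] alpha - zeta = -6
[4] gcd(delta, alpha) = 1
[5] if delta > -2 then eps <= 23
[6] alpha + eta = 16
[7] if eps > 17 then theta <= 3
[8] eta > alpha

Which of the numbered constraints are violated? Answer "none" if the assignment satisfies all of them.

The assignment fails constraint 6.

[1] values 10, 15, 14 are pairwise distinct  ✓
[2] gamma=14, zeta=10, eps=20; 1 of them equals 14  ✓
[3] alpha - zeta = 4 - 10 = -6  ✓
[4] gcd(1, 4) = 1  ✓
[5] delta = 1 > -2, so we need eps ≤ 23; eps = 20 ≤ 23  ✓
[6] alpha + eta = 4 + 10 = 14, not 16  ✗
[7] eps = 20 > 17, so we need theta ≤ 3; theta = 2 ≤ 3  ✓
[8] eta = 10, alpha = 4; 10 > 4  ✓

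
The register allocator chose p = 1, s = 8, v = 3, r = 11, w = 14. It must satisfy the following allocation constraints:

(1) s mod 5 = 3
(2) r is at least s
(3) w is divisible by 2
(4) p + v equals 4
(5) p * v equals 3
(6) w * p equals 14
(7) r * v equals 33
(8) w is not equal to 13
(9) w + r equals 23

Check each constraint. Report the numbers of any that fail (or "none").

Constraint 9 is violated.

(1) 8 mod 5 = 3 — OK.
(2) r = 11, s = 8; 11 ≥ 8 — OK.
(3) 14 / 2 = 7, so 2 divides 14 — OK.
(4) p + v = 1 + 3 = 4 — OK.
(5) p * v = 1 * 3 = 3 — OK.
(6) w * p = 14 * 1 = 14 — OK.
(7) r * v = 11 * 3 = 33 — OK.
(8) w = 14, and 14 ≠ 13 — OK.
(9) w + r = 14 + 11 = 25, not 23 — violated.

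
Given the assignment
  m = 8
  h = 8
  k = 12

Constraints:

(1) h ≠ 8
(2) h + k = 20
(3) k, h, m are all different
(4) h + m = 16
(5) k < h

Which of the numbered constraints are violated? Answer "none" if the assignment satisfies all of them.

Constraints 1, 3, 5 are violated.

(1) h = 8, but 8 is required to differ  ✗
(2) h + k = 8 + 12 = 20  ✓
(3) h = m = 8, not all different  ✗
(4) h + m = 8 + 8 = 16  ✓
(5) k = 12, h = 8; 12 ≥ 8 (want <)  ✗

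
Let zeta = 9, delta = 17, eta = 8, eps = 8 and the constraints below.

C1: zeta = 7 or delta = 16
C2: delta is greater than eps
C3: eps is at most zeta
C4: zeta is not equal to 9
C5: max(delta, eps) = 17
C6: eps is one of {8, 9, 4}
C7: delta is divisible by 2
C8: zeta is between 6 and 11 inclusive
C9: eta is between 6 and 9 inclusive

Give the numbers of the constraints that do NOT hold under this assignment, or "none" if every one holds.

C1: zeta = 9 ≠ 7 and delta = 17 ≠ 16; both disjuncts false  FAIL
C2: delta = 17, eps = 8; 17 > 8  OK
C3: eps = 8, zeta = 9; 8 ≤ 9  OK
C4: zeta = 9, but 9 is required to differ  FAIL
C5: max(17, 8) = 17  OK
C6: eps = 8 is in {8, 9, 4}  OK
C7: 17 = 2*8 + 1, so 2 does not divide 17  FAIL
C8: zeta = 9 lies in [6, 11]  OK
C9: eta = 8 lies in [6, 9]  OK

Constraints 1, 4, 7 do not hold.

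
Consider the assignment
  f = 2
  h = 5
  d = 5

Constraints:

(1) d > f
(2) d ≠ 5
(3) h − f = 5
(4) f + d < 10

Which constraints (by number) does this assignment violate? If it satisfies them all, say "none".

(1) d = 5, f = 2; 5 > 2 — OK.
(2) d = 5, but 5 is required to differ — violated.
(3) h − f = 5 − 2 = 3, not 5 — violated.
(4) f + d = 2 + 5 = 7; 7 < 10 — OK.

Constraints 2 and 3 are violated.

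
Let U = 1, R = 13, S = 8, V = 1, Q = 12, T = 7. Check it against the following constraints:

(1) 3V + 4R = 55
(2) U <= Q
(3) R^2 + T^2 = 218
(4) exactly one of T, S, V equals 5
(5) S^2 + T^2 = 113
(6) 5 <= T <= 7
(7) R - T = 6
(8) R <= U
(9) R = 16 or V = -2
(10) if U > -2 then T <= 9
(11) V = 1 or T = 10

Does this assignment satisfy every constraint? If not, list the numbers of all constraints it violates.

The assignment fails constraints 4, 8, and 9.

(1) 3V + 4R = 3(1) + 4(13) = 55  ✓
(2) U = 1, Q = 12; 1 ≤ 12  ✓
(3) R^2 + T^2 = 13^2 + 7^2 = 169 + 49 = 218  ✓
(4) T=7, S=8, V=1; 0 of them equal 5, not exactly one  ✗
(5) S^2 + T^2 = 8^2 + 7^2 = 64 + 49 = 113  ✓
(6) T = 7 lies in [5, 7]  ✓
(7) R - T = 13 - 7 = 6  ✓
(8) R = 13, U = 1; 13 > 1 (want ≤)  ✗
(9) R = 13 ≠ 16 and V = 1 ≠ -2; both disjuncts false  ✗
(10) U = 1 > -2, so we need T ≤ 9; T = 7 ≤ 9  ✓
(11) V = 1 = 1 (first disjunct)  ✓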